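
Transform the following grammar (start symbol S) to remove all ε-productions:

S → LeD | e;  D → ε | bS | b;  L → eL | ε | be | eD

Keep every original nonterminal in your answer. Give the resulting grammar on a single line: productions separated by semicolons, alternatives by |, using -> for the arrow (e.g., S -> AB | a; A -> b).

S -> e | Le | eD | LeD; D -> b | bS; L -> e | be | eD | eL

Nullable set: {D, L}.
S -> LeD: L, D nullable, giving Le | LeD | e | eD.
Drop D -> ε.
Drop L -> ε.
L -> eD: D nullable, giving e | eD.
L -> eL: L nullable, giving e | eL.
Unchanged (no nullable symbols): S -> e; D -> b; D -> bS; L -> be.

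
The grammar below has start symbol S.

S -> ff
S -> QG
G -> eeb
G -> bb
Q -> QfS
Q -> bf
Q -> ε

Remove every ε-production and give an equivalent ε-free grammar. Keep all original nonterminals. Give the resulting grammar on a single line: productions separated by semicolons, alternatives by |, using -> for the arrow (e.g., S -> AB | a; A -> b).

S -> G | QG | ff; G -> bb | eeb; Q -> bf | fS | QfS

Nullable set: {Q}.
S -> QG: Q nullable, giving G | QG.
Drop Q -> ε.
Q -> QfS: Q nullable, giving QfS | fS.
Unchanged (no nullable symbols): S -> ff; G -> bb; G -> eeb; Q -> bf.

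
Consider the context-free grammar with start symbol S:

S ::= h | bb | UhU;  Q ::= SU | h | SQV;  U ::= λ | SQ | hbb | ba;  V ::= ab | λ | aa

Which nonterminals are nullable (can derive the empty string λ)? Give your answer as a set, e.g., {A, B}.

{U, V}

Directly nullable (have an ε-rule): {U, V}.
Not nullable: Q, S — each has a terminal in every rule's right-hand side or depends on a non-nullable symbol.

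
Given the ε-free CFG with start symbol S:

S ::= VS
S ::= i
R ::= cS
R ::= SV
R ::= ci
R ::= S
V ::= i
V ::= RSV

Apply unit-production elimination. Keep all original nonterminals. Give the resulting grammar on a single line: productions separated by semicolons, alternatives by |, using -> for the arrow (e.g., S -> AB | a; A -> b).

Unit productions: R->S.
Unit pairs (A ⇒* B via units): (R,S).
S: inherits non-unit rules of {S} → VS | i.
R: inherits non-unit rules of {R, S} → SV | VS | cS | ci | i.
V: inherits non-unit rules of {V} → RSV | i.

S -> i | VS; R -> i | SV | VS | cS | ci; V -> i | RSV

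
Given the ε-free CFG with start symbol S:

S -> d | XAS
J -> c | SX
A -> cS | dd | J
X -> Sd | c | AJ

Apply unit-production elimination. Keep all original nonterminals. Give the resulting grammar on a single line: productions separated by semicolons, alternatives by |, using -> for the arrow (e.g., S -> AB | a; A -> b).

Unit productions: A->J.
Unit pairs (A ⇒* B via units): (A,J).
S: inherits non-unit rules of {S} → XAS | d.
A: inherits non-unit rules of {A, J} → SX | c | cS | dd.
J: inherits non-unit rules of {J} → SX | c.
X: inherits non-unit rules of {X} → AJ | Sd | c.

S -> d | XAS; A -> c | SX | cS | dd; J -> c | SX; X -> c | AJ | Sd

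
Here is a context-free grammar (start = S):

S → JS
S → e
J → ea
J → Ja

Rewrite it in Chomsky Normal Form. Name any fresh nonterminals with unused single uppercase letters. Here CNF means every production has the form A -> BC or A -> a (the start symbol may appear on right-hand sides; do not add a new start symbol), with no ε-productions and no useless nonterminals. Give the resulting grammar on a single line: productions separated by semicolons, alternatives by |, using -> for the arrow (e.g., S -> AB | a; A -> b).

S -> e | JS; A -> a; B -> e; J -> BA | JA

No ε-productions.
No unit productions to eliminate.
TERM: introduce A -> a, B -> e and substitute in every rule of length ≥2.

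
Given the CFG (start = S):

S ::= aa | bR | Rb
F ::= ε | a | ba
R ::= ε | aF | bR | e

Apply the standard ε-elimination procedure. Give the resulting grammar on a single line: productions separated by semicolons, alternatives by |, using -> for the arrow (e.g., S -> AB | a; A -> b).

S -> b | Rb | aa | bR; F -> a | ba; R -> a | b | e | aF | bR

Nullable set: {F, R}.
S -> Rb: R nullable, giving Rb | b.
S -> bR: R nullable, giving b | bR.
Drop F -> ε.
Drop R -> ε.
R -> aF: F nullable, giving a | aF.
R -> bR: R nullable, giving b | bR.
Unchanged (no nullable symbols): S -> aa; F -> a; F -> ba; R -> e.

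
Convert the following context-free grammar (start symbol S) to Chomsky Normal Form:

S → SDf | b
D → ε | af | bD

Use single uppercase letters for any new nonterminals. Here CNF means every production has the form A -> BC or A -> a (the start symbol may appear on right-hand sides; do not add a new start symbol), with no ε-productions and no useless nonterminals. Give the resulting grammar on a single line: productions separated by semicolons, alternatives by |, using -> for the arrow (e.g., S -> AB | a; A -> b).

Nullable: {D}; after ε-elimination: S -> b | Sf | SDf; D -> b | af | bD.
No unit productions to eliminate.
TERM: introduce A -> a, C -> b, B -> f and substitute in every rule of length ≥2.
BIN: S -> SDB becomes S -> SE, E -> DB.

S -> b | SB | SE; A -> a; B -> f; C -> b; D -> b | AB | CD; E -> DB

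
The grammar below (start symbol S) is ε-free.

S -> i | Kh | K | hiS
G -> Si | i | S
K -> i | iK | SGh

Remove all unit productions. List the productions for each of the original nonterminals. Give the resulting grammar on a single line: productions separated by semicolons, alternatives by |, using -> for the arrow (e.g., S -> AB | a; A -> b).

S -> i | Kh | iK | SGh | hiS; G -> i | Kh | Si | iK | SGh | hiS; K -> i | iK | SGh

Unit productions: G->S, S->K.
Unit pairs (A ⇒* B via units): (G,K), (G,S), (S,K).
S: inherits non-unit rules of {K, S} → Kh | SGh | hiS | i | iK.
G: inherits non-unit rules of {G, K, S} → Kh | SGh | Si | hiS | i | iK.
K: inherits non-unit rules of {K} → SGh | i | iK.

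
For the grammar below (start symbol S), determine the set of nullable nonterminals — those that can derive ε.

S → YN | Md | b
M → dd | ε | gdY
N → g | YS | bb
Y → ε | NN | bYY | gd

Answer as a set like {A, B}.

{M, Y}

Directly nullable (have an ε-rule): {M, Y}.
Not nullable: N, S — each has a terminal in every rule's right-hand side or depends on a non-nullable symbol.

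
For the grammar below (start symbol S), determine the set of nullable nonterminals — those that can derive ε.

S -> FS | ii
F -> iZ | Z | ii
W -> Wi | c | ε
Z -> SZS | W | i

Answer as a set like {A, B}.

{F, W, Z}

Directly nullable (have an ε-rule): {W}.
Z is nullable via Z -> W (every symbol on the right is already known nullable).
F is nullable via F -> Z (every symbol on the right is already known nullable).
Not nullable: S — each has a terminal in every rule's right-hand side or depends on a non-nullable symbol.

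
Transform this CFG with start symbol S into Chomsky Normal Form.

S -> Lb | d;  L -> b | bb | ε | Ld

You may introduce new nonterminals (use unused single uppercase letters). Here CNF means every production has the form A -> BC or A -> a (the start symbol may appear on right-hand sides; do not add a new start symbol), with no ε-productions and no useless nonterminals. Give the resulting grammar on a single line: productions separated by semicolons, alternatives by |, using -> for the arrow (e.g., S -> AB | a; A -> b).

Nullable: {L}; after ε-elimination: S -> b | d | Lb; L -> b | d | Ld | bb.
No unit productions to eliminate.
TERM: introduce B -> b, A -> d and substitute in every rule of length ≥2.

S -> b | d | LB; A -> d; B -> b; L -> b | d | BB | LA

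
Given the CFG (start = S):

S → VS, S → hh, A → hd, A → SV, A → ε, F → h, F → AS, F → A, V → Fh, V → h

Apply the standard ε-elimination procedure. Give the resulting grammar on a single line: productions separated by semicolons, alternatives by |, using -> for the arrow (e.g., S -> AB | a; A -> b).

S -> VS | hh; A -> SV | hd; F -> A | S | h | AS; V -> h | Fh

Nullable set: {A, F}.
Drop A -> ε.
F -> A: A nullable, giving A.
F -> AS: A nullable, giving AS | S.
V -> Fh: F nullable, giving Fh | h.
Unchanged (no nullable symbols): S -> VS; S -> hh; A -> SV; A -> hd; F -> h; V -> h.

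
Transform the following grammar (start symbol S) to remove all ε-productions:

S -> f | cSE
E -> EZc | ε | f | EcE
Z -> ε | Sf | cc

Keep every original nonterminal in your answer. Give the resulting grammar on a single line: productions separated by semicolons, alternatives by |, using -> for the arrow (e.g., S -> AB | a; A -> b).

Nullable set: {E, Z}.
S -> cSE: E nullable, giving cS | cSE.
Drop E -> ε.
E -> EZc: E, Z nullable, giving EZc | Ec | Zc | c.
E -> EcE: E, E nullable, giving Ec | EcE | c | cE.
Drop Z -> ε.
Unchanged (no nullable symbols): S -> f; E -> f; Z -> Sf; Z -> cc.

S -> f | cS | cSE; E -> c | f | Ec | Zc | cE | EZc | EcE; Z -> Sf | cc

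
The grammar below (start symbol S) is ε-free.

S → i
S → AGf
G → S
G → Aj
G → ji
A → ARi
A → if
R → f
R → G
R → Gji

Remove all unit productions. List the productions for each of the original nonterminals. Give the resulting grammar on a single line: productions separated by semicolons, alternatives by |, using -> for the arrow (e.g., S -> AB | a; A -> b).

S -> i | AGf; A -> if | ARi; G -> i | Aj | ji | AGf; R -> f | i | Aj | ji | AGf | Gji

Unit productions: G->S, R->G.
Unit pairs (A ⇒* B via units): (G,S), (R,G), (R,S).
S: inherits non-unit rules of {S} → AGf | i.
A: inherits non-unit rules of {A} → ARi | if.
G: inherits non-unit rules of {G, S} → AGf | Aj | i | ji.
R: inherits non-unit rules of {G, R, S} → AGf | Aj | Gji | f | i | ji.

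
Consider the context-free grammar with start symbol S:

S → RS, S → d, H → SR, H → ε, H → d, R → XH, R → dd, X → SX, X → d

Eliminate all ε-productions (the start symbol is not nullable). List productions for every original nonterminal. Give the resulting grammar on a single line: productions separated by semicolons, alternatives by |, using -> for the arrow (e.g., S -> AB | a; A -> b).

Nullable set: {H}.
Drop H -> ε.
R -> XH: H nullable, giving X | XH.
Unchanged (no nullable symbols): S -> RS; S -> d; H -> SR; H -> d; R -> dd; X -> SX; X -> d.

S -> d | RS; H -> d | SR; R -> X | XH | dd; X -> d | SX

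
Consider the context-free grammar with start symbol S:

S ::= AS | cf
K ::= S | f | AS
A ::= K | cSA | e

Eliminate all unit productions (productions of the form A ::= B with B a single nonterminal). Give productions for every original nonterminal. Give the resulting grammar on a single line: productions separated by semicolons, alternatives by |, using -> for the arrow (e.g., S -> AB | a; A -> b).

S -> AS | cf; A -> e | f | AS | cf | cSA; K -> f | AS | cf

Unit productions: A->K, K->S.
Unit pairs (A ⇒* B via units): (A,K), (A,S), (K,S).
S: inherits non-unit rules of {S} → AS | cf.
A: inherits non-unit rules of {A, K, S} → AS | cSA | cf | e | f.
K: inherits non-unit rules of {K, S} → AS | cf | f.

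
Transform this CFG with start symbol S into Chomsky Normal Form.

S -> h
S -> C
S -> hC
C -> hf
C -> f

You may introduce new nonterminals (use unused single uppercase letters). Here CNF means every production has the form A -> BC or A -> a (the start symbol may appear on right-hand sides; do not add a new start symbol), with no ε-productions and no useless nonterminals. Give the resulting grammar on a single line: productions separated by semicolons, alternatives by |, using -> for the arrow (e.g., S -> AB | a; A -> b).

S -> f | h | AB | AC; A -> h; B -> f; C -> f | AB

No ε-productions.
After unit-elimination: S -> f | h | hC | hf; C -> f | hf.
TERM: introduce B -> f, A -> h and substitute in every rule of length ≥2.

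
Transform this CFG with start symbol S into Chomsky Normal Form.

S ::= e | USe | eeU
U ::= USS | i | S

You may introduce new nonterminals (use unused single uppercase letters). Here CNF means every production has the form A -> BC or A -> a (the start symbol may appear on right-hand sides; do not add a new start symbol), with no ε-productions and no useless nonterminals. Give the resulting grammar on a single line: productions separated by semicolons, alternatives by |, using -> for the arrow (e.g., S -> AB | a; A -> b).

S -> e | AB | UC; A -> e; B -> AU; C -> SA; D -> AU; E -> SA; F -> SS; U -> e | i | AD | UE | UF

No ε-productions.
After unit-elimination: S -> e | USe | eeU; U -> e | i | USS | USe | eeU.
TERM: introduce A -> e and substitute in every rule of length ≥2.
BIN: S -> AAU becomes S -> AB, B -> AU; S -> USA becomes S -> UC, C -> SA; U -> AAU becomes U -> AD, D -> AU; U -> USA becomes U -> UE, E -> SA; U -> USS becomes U -> UF, F -> SS.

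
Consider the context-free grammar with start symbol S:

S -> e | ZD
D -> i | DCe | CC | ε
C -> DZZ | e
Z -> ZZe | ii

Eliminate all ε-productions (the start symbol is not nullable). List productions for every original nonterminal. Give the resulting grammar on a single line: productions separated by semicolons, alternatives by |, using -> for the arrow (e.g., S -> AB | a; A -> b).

Nullable set: {D}.
S -> ZD: D nullable, giving Z | ZD.
C -> DZZ: D nullable, giving DZZ | ZZ.
Drop D -> ε.
D -> DCe: D nullable, giving Ce | DCe.
Unchanged (no nullable symbols): S -> e; C -> e; D -> CC; D -> i; Z -> ZZe; Z -> ii.

S -> Z | e | ZD; C -> e | ZZ | DZZ; D -> i | CC | Ce | DCe; Z -> ii | ZZe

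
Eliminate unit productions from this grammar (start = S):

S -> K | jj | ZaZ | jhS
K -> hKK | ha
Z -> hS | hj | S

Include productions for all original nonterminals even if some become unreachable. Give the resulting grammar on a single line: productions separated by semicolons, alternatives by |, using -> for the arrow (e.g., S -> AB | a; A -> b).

Unit productions: S->K, Z->S.
Unit pairs (A ⇒* B via units): (S,K), (Z,K), (Z,S).
S: inherits non-unit rules of {K, S} → ZaZ | hKK | ha | jhS | jj.
K: inherits non-unit rules of {K} → hKK | ha.
Z: inherits non-unit rules of {K, S, Z} → ZaZ | hKK | hS | ha | hj | jhS | jj.

S -> ha | jj | ZaZ | hKK | jhS; K -> ha | hKK; Z -> hS | ha | hj | jj | ZaZ | hKK | jhS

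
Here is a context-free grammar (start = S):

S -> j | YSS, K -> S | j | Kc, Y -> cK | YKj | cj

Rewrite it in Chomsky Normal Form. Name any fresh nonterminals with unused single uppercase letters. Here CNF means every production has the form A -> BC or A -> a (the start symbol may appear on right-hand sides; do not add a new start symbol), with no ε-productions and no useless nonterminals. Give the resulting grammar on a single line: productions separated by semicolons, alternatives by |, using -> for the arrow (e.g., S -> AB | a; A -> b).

No ε-productions.
After unit-elimination: S -> j | YSS; K -> j | Kc | YSS; Y -> cK | cj | YKj.
TERM: introduce A -> c, B -> j and substitute in every rule of length ≥2.
BIN: K -> YSS becomes K -> YC, C -> SS; S -> YSS becomes S -> YD, D -> SS; Y -> YKB becomes Y -> YE, E -> KB.

S -> j | YD; A -> c; B -> j; C -> SS; D -> SS; E -> KB; K -> j | KA | YC; Y -> AB | AK | YE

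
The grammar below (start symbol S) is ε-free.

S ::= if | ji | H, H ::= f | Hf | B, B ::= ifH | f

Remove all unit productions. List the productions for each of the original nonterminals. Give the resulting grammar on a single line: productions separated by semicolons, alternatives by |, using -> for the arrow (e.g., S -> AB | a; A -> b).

S -> f | Hf | if | ji | ifH; B -> f | ifH; H -> f | Hf | ifH

Unit productions: H->B, S->H.
Unit pairs (A ⇒* B via units): (H,B), (S,B), (S,H).
S: inherits non-unit rules of {B, H, S} → Hf | f | if | ifH | ji.
B: inherits non-unit rules of {B} → f | ifH.
H: inherits non-unit rules of {B, H} → Hf | f | ifH.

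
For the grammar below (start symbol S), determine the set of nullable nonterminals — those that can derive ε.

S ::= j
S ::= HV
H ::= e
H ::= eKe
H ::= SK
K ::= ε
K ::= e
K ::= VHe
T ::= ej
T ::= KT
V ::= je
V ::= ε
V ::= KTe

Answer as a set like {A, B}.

Directly nullable (have an ε-rule): {K, V}.
Not nullable: H, S, T — each has a terminal in every rule's right-hand side or depends on a non-nullable symbol.

{K, V}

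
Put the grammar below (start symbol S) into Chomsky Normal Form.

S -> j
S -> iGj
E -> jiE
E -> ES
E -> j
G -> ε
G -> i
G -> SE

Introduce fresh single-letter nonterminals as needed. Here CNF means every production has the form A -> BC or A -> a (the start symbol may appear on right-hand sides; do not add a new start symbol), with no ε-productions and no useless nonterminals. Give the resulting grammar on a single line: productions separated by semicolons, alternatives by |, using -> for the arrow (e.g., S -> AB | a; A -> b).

S -> j | BA | BD; A -> j; B -> i; C -> BE; D -> GA; E -> j | AC | ES; G -> i | SE

Nullable: {G}; after ε-elimination: S -> j | ij | iGj; E -> j | ES | jiE; G -> i | SE.
No unit productions to eliminate.
TERM: introduce B -> i, A -> j and substitute in every rule of length ≥2.
BIN: E -> ABE becomes E -> AC, C -> BE; S -> BGA becomes S -> BD, D -> GA.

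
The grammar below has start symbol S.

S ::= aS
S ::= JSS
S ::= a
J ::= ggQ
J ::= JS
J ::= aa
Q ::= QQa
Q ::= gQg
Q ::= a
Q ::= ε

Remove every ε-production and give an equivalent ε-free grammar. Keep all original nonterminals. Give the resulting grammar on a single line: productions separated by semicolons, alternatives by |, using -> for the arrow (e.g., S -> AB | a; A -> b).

Nullable set: {Q}.
J -> ggQ: Q nullable, giving gg | ggQ.
Drop Q -> ε.
Q -> QQa: Q, Q nullable, giving QQa | Qa | a.
Q -> gQg: Q nullable, giving gQg | gg.
Unchanged (no nullable symbols): S -> JSS; S -> a; S -> aS; J -> JS; J -> aa; Q -> a.

S -> a | aS | JSS; J -> JS | aa | gg | ggQ; Q -> a | Qa | gg | QQa | gQg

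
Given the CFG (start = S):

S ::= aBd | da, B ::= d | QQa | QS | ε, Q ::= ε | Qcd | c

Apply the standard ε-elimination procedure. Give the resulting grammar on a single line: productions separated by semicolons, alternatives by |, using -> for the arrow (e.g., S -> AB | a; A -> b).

S -> ad | da | aBd; B -> S | a | d | QS | Qa | QQa; Q -> c | cd | Qcd

Nullable set: {B, Q}.
S -> aBd: B nullable, giving aBd | ad.
Drop B -> ε.
B -> QQa: Q, Q nullable, giving QQa | Qa | a.
B -> QS: Q nullable, giving QS | S.
Drop Q -> ε.
Q -> Qcd: Q nullable, giving Qcd | cd.
Unchanged (no nullable symbols): S -> da; B -> d; Q -> c.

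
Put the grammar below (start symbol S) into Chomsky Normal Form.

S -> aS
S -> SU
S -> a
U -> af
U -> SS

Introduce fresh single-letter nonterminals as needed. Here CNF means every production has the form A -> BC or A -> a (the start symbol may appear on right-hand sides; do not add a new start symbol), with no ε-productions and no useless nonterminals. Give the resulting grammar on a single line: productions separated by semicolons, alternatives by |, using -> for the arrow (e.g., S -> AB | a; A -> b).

No ε-productions.
No unit productions to eliminate.
TERM: introduce A -> a, B -> f and substitute in every rule of length ≥2.

S -> a | AS | SU; A -> a; B -> f; U -> AB | SS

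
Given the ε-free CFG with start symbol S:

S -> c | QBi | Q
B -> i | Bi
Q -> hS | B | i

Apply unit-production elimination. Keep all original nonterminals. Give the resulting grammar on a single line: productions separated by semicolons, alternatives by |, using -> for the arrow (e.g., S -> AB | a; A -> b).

S -> c | i | Bi | hS | QBi; B -> i | Bi; Q -> i | Bi | hS

Unit productions: Q->B, S->Q.
Unit pairs (A ⇒* B via units): (Q,B), (S,B), (S,Q).
S: inherits non-unit rules of {B, Q, S} → Bi | QBi | c | hS | i.
B: inherits non-unit rules of {B} → Bi | i.
Q: inherits non-unit rules of {B, Q} → Bi | hS | i.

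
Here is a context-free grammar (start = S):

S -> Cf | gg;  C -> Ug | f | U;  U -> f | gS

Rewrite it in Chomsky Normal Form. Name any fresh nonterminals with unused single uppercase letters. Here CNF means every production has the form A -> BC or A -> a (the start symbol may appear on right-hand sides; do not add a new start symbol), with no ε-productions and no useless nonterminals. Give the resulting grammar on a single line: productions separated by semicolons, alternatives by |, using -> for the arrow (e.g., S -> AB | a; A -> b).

No ε-productions.
After unit-elimination: S -> Cf | gg; C -> f | Ug | gS; U -> f | gS.
TERM: introduce B -> f, A -> g and substitute in every rule of length ≥2.

S -> AA | CB; A -> g; B -> f; C -> f | AS | UA; U -> f | AS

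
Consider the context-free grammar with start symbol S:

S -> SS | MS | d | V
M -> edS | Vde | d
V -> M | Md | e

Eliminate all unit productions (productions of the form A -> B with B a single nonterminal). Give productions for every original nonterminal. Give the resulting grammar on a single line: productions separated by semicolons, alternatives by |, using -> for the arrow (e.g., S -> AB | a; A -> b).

Unit productions: S->V, V->M.
Unit pairs (A ⇒* B via units): (S,M), (S,V), (V,M).
S: inherits non-unit rules of {M, S, V} → MS | Md | SS | Vde | d | e | edS.
M: inherits non-unit rules of {M} → Vde | d | edS.
V: inherits non-unit rules of {M, V} → Md | Vde | d | e | edS.

S -> d | e | MS | Md | SS | Vde | edS; M -> d | Vde | edS; V -> d | e | Md | Vde | edS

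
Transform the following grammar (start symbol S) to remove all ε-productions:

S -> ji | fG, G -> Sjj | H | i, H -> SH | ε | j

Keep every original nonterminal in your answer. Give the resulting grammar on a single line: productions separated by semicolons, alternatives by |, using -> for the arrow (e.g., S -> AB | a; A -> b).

S -> f | fG | ji; G -> H | i | Sjj; H -> S | j | SH

Nullable set: {G, H}.
S -> fG: G nullable, giving f | fG.
G -> H: H nullable, giving H.
Drop H -> ε.
H -> SH: H nullable, giving S | SH.
Unchanged (no nullable symbols): S -> ji; G -> Sjj; G -> i; H -> j.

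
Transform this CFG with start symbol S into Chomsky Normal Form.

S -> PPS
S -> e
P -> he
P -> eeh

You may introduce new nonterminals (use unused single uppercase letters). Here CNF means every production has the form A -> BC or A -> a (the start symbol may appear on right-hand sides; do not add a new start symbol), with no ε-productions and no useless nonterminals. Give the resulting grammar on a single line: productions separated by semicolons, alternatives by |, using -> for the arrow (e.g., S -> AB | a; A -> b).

No ε-productions.
No unit productions to eliminate.
TERM: introduce A -> e, B -> h and substitute in every rule of length ≥2.
BIN: P -> AAB becomes P -> AC, C -> AB; S -> PPS becomes S -> PD, D -> PS.

S -> e | PD; A -> e; B -> h; C -> AB; D -> PS; P -> AC | BA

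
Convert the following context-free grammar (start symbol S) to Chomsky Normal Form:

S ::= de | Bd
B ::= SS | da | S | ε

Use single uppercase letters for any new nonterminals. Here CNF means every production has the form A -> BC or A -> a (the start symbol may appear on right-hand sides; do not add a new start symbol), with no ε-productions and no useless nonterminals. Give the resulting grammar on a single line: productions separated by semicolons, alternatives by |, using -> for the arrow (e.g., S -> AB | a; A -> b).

Nullable: {B}; after ε-elimination: S -> d | Bd | de; B -> S | SS | da.
After unit-elimination: S -> d | Bd | de; B -> d | Bd | SS | da | de.
TERM: introduce C -> a, A -> d, D -> e and substitute in every rule of length ≥2.

S -> d | AD | BA; A -> d; B -> d | AC | AD | BA | SS; C -> a; D -> e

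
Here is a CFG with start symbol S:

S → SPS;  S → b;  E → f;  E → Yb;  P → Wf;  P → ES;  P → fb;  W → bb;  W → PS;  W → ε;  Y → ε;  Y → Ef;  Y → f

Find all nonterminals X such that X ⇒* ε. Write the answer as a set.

Directly nullable (have an ε-rule): {W, Y}.
Not nullable: E, P, S — each has a terminal in every rule's right-hand side or depends on a non-nullable symbol.

{W, Y}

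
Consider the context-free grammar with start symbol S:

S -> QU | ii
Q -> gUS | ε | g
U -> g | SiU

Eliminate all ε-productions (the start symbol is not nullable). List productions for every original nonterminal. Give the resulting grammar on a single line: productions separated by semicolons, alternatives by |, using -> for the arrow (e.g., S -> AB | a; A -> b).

S -> U | QU | ii; Q -> g | gUS; U -> g | SiU

Nullable set: {Q}.
S -> QU: Q nullable, giving QU | U.
Drop Q -> ε.
Unchanged (no nullable symbols): S -> ii; Q -> g; Q -> gUS; U -> SiU; U -> g.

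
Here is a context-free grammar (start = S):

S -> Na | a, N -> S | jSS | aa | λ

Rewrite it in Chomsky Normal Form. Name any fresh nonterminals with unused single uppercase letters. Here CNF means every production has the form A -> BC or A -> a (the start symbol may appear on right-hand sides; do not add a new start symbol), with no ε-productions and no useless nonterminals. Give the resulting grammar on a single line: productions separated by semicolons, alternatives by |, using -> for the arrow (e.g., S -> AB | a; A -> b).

S -> a | NA; A -> a; B -> j; C -> SS; N -> a | AA | BC | NA

Nullable: {N}; after ε-elimination: S -> a | Na; N -> S | aa | jSS.
After unit-elimination: S -> a | Na; N -> a | Na | aa | jSS.
TERM: introduce A -> a, B -> j and substitute in every rule of length ≥2.
BIN: N -> BSS becomes N -> BC, C -> SS.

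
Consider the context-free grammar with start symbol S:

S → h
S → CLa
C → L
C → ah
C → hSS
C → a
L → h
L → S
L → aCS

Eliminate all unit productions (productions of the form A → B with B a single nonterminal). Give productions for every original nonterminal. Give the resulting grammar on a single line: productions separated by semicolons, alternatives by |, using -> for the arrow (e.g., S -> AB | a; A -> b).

S -> h | CLa; C -> a | h | ah | CLa | aCS | hSS; L -> h | CLa | aCS

Unit productions: C->L, L->S.
Unit pairs (A ⇒* B via units): (C,L), (C,S), (L,S).
S: inherits non-unit rules of {S} → CLa | h.
C: inherits non-unit rules of {C, L, S} → CLa | a | aCS | ah | h | hSS.
L: inherits non-unit rules of {L, S} → CLa | aCS | h.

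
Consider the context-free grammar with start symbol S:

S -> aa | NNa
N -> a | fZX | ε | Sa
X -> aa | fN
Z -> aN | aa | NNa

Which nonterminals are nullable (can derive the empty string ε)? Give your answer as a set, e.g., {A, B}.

{N}

Directly nullable (have an ε-rule): {N}.
Not nullable: S, X, Z — each has a terminal in every rule's right-hand side or depends on a non-nullable symbol.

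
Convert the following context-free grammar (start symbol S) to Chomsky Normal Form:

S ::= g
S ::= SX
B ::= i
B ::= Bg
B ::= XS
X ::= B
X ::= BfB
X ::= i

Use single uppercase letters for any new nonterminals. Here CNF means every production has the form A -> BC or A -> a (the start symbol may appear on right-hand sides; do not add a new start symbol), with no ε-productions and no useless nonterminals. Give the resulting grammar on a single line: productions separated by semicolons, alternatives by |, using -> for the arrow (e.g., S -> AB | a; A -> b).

No ε-productions.
After unit-elimination: S -> g | SX; B -> i | Bg | XS; X -> i | Bg | XS | BfB.
TERM: introduce C -> f, A -> g and substitute in every rule of length ≥2.
BIN: X -> BCB becomes X -> BD, D -> CB.

S -> g | SX; A -> g; B -> i | BA | XS; C -> f; D -> CB; X -> i | BA | BD | XS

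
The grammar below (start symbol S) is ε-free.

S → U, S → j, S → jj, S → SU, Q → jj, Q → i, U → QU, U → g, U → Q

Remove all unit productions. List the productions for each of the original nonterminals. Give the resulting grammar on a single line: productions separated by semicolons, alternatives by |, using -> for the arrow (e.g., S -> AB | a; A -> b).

S -> g | i | j | QU | SU | jj; Q -> i | jj; U -> g | i | QU | jj

Unit productions: S->U, U->Q.
Unit pairs (A ⇒* B via units): (S,Q), (S,U), (U,Q).
S: inherits non-unit rules of {Q, S, U} → QU | SU | g | i | j | jj.
Q: inherits non-unit rules of {Q} → i | jj.
U: inherits non-unit rules of {Q, U} → QU | g | i | jj.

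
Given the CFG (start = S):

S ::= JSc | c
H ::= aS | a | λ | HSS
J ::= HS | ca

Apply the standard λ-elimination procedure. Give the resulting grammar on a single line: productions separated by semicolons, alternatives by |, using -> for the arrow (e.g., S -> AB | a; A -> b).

S -> c | JSc; H -> a | SS | aS | HSS; J -> S | HS | ca

Nullable set: {H}.
Drop H -> λ.
H -> HSS: H nullable, giving HSS | SS.
J -> HS: H nullable, giving HS | S.
Unchanged (no nullable symbols): S -> JSc; S -> c; H -> a; H -> aS; J -> ca.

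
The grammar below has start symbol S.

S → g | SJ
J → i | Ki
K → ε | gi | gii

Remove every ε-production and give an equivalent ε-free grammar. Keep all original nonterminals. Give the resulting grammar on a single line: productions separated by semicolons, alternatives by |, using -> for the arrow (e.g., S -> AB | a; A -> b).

S -> g | SJ; J -> i | Ki; K -> gi | gii

Nullable set: {K}.
J -> Ki: K nullable, giving Ki | i.
Drop K -> ε.
Unchanged (no nullable symbols): S -> SJ; S -> g; J -> i; K -> gi; K -> gii.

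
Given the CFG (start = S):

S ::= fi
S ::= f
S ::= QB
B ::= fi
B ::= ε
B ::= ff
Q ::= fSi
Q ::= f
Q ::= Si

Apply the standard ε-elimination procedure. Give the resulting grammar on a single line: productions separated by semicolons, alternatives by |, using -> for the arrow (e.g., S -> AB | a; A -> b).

Nullable set: {B}.
S -> QB: B nullable, giving Q | QB.
Drop B -> ε.
Unchanged (no nullable symbols): S -> f; S -> fi; B -> ff; B -> fi; Q -> Si; Q -> f; Q -> fSi.

S -> Q | f | QB | fi; B -> ff | fi; Q -> f | Si | fSi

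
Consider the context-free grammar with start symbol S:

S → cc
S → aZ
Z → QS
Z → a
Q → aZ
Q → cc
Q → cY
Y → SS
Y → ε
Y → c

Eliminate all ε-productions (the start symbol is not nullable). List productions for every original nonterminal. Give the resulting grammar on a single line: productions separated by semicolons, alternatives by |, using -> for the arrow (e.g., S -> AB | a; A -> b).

Nullable set: {Y}.
Q -> cY: Y nullable, giving c | cY.
Drop Y -> ε.
Unchanged (no nullable symbols): S -> aZ; S -> cc; Q -> aZ; Q -> cc; Y -> SS; Y -> c; Z -> QS; Z -> a.

S -> aZ | cc; Q -> c | aZ | cY | cc; Y -> c | SS; Z -> a | QS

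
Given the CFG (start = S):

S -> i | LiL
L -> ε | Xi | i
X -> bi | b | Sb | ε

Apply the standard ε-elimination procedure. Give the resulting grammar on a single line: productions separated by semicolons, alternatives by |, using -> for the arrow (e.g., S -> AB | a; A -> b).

Nullable set: {L, X}.
S -> LiL: L, L nullable, giving Li | LiL | i | iL.
Drop L -> ε.
L -> Xi: X nullable, giving Xi | i.
Drop X -> ε.
Unchanged (no nullable symbols): S -> i; L -> i; X -> Sb; X -> b; X -> bi.

S -> i | Li | iL | LiL; L -> i | Xi; X -> b | Sb | bi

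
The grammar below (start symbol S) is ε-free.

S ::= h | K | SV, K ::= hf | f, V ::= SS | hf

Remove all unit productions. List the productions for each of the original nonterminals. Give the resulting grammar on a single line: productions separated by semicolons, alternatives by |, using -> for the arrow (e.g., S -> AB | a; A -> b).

Unit productions: S->K.
Unit pairs (A ⇒* B via units): (S,K).
S: inherits non-unit rules of {K, S} → SV | f | h | hf.
K: inherits non-unit rules of {K} → f | hf.
V: inherits non-unit rules of {V} → SS | hf.

S -> f | h | SV | hf; K -> f | hf; V -> SS | hf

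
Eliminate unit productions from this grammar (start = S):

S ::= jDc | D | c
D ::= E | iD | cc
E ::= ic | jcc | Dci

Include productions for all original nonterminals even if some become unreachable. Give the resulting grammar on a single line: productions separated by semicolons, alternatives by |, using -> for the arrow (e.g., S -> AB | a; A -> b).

Unit productions: D->E, S->D.
Unit pairs (A ⇒* B via units): (D,E), (S,D), (S,E).
S: inherits non-unit rules of {D, E, S} → Dci | c | cc | iD | ic | jDc | jcc.
D: inherits non-unit rules of {D, E} → Dci | cc | iD | ic | jcc.
E: inherits non-unit rules of {E} → Dci | ic | jcc.

S -> c | cc | iD | ic | Dci | jDc | jcc; D -> cc | iD | ic | Dci | jcc; E -> ic | Dci | jcc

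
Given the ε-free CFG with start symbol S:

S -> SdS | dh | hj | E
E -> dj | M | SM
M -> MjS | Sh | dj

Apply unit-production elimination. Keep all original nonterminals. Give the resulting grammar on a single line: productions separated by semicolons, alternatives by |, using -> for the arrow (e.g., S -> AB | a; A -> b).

Unit productions: E->M, S->E.
Unit pairs (A ⇒* B via units): (E,M), (S,E), (S,M).
S: inherits non-unit rules of {E, M, S} → MjS | SM | SdS | Sh | dh | dj | hj.
E: inherits non-unit rules of {E, M} → MjS | SM | Sh | dj.
M: inherits non-unit rules of {M} → MjS | Sh | dj.

S -> SM | Sh | dh | dj | hj | MjS | SdS; E -> SM | Sh | dj | MjS; M -> Sh | dj | MjS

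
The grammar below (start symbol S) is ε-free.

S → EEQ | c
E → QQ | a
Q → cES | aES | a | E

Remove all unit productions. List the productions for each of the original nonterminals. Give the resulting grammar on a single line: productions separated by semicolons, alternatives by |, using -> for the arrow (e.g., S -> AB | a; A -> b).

Unit productions: Q->E.
Unit pairs (A ⇒* B via units): (Q,E).
S: inherits non-unit rules of {S} → EEQ | c.
E: inherits non-unit rules of {E} → QQ | a.
Q: inherits non-unit rules of {E, Q} → QQ | a | aES | cES.

S -> c | EEQ; E -> a | QQ; Q -> a | QQ | aES | cES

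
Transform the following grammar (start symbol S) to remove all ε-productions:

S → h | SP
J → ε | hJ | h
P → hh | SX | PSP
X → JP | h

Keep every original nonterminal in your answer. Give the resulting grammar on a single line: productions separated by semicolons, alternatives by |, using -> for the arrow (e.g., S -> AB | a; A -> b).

S -> h | SP; J -> h | hJ; P -> SX | hh | PSP; X -> P | h | JP

Nullable set: {J}.
Drop J -> ε.
J -> hJ: J nullable, giving h | hJ.
X -> JP: J nullable, giving JP | P.
Unchanged (no nullable symbols): S -> SP; S -> h; J -> h; P -> PSP; P -> SX; P -> hh; X -> h.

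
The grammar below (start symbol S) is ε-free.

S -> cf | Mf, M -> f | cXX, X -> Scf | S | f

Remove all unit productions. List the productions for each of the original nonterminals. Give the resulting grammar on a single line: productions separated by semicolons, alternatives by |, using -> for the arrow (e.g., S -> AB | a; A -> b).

S -> Mf | cf; M -> f | cXX; X -> f | Mf | cf | Scf

Unit productions: X->S.
Unit pairs (A ⇒* B via units): (X,S).
S: inherits non-unit rules of {S} → Mf | cf.
M: inherits non-unit rules of {M} → cXX | f.
X: inherits non-unit rules of {S, X} → Mf | Scf | cf | f.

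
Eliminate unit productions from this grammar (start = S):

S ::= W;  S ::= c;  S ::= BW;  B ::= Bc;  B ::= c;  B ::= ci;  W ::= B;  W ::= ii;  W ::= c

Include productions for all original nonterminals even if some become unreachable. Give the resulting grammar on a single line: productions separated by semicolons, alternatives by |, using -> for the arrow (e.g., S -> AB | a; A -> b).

Unit productions: S->W, W->B.
Unit pairs (A ⇒* B via units): (S,B), (S,W), (W,B).
S: inherits non-unit rules of {B, S, W} → BW | Bc | c | ci | ii.
B: inherits non-unit rules of {B} → Bc | c | ci.
W: inherits non-unit rules of {B, W} → Bc | c | ci | ii.

S -> c | BW | Bc | ci | ii; B -> c | Bc | ci; W -> c | Bc | ci | ii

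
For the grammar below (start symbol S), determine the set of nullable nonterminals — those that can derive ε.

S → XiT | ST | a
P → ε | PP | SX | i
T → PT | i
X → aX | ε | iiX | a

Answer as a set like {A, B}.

Directly nullable (have an ε-rule): {P, X}.
Not nullable: S, T — each has a terminal in every rule's right-hand side or depends on a non-nullable symbol.

{P, X}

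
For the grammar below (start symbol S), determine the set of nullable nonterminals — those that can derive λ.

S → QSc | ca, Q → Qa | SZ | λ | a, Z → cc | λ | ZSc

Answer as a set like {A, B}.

{Q, Z}

Directly nullable (have an ε-rule): {Q, Z}.
Not nullable: S — each has a terminal in every rule's right-hand side or depends on a non-nullable symbol.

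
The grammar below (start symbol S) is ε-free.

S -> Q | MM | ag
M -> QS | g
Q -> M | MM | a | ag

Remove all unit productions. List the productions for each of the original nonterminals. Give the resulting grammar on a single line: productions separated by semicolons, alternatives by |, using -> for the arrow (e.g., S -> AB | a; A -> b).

Unit productions: Q->M, S->Q.
Unit pairs (A ⇒* B via units): (Q,M), (S,M), (S,Q).
S: inherits non-unit rules of {M, Q, S} → MM | QS | a | ag | g.
M: inherits non-unit rules of {M} → QS | g.
Q: inherits non-unit rules of {M, Q} → MM | QS | a | ag | g.

S -> a | g | MM | QS | ag; M -> g | QS; Q -> a | g | MM | QS | ag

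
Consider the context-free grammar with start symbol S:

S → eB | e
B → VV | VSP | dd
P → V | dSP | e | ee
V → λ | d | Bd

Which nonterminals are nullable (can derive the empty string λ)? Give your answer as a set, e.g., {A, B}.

{B, P, V}

Directly nullable (have an ε-rule): {V}.
B is nullable via B -> VV (every symbol on the right is already known nullable).
P is nullable via P -> V (every symbol on the right is already known nullable).
Not nullable: S — each has a terminal in every rule's right-hand side or depends on a non-nullable symbol.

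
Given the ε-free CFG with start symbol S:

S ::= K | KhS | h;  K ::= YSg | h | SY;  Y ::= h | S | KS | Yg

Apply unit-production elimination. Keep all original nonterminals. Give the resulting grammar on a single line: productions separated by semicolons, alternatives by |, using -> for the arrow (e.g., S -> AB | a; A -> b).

Unit productions: S->K, Y->S.
Unit pairs (A ⇒* B via units): (S,K), (Y,K), (Y,S).
S: inherits non-unit rules of {K, S} → KhS | SY | YSg | h.
K: inherits non-unit rules of {K} → SY | YSg | h.
Y: inherits non-unit rules of {K, S, Y} → KS | KhS | SY | YSg | Yg | h.

S -> h | SY | KhS | YSg; K -> h | SY | YSg; Y -> h | KS | SY | Yg | KhS | YSg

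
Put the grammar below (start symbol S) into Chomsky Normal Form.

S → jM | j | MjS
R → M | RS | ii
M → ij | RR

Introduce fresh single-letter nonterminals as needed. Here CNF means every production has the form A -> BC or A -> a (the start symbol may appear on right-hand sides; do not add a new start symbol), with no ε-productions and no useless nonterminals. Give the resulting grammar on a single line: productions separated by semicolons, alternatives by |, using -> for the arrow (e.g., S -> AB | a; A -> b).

S -> j | BM | MC; A -> i; B -> j; C -> BS; M -> AB | RR; R -> AA | AB | RR | RS

No ε-productions.
After unit-elimination: S -> j | jM | MjS; M -> RR | ij; R -> RR | RS | ii | ij.
TERM: introduce A -> i, B -> j and substitute in every rule of length ≥2.
BIN: S -> MBS becomes S -> MC, C -> BS.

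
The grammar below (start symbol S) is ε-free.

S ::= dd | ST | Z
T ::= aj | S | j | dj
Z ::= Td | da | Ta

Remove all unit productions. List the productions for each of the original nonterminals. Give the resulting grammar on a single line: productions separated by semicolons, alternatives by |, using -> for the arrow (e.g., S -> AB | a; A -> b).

Unit productions: S->Z, T->S.
Unit pairs (A ⇒* B via units): (S,Z), (T,S), (T,Z).
S: inherits non-unit rules of {S, Z} → ST | Ta | Td | da | dd.
T: inherits non-unit rules of {S, T, Z} → ST | Ta | Td | aj | da | dd | dj | j.
Z: inherits non-unit rules of {Z} → Ta | Td | da.

S -> ST | Ta | Td | da | dd; T -> j | ST | Ta | Td | aj | da | dd | dj; Z -> Ta | Td | da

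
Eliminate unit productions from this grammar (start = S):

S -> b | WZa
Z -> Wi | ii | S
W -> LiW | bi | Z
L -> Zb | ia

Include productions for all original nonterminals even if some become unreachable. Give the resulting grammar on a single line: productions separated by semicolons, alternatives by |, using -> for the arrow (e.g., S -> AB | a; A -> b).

S -> b | WZa; L -> Zb | ia; W -> b | Wi | bi | ii | LiW | WZa; Z -> b | Wi | ii | WZa

Unit productions: W->Z, Z->S.
Unit pairs (A ⇒* B via units): (W,S), (W,Z), (Z,S).
S: inherits non-unit rules of {S} → WZa | b.
L: inherits non-unit rules of {L} → Zb | ia.
W: inherits non-unit rules of {S, W, Z} → LiW | WZa | Wi | b | bi | ii.
Z: inherits non-unit rules of {S, Z} → WZa | Wi | b | ii.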